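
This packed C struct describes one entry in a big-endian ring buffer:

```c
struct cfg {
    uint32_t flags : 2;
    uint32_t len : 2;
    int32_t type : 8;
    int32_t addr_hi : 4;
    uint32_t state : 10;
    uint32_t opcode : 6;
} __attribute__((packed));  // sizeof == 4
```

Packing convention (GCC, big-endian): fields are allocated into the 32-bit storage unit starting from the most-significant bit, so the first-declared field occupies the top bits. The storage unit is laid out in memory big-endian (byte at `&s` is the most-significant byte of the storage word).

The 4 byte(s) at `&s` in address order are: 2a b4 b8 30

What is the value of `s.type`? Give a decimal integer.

-85

[0]=0x2a [1]=0xb4 [2]=0xb8 [3]=0x30 (big-endian) → word 0x2ab4b830
flags:2 @ bit 30 → (0x2ab4b830>>30)&0x3 = 0x0
len:2 @ bit 28 → (0x2ab4b830>>28)&0x3 = 0x2
type:8 @ bit 20 → (0x2ab4b830>>20)&0xff = 0xab  ←
addr_hi:4 @ bit 16 → (0x2ab4b830>>16)&0xf = 0x4
state:10 @ bit 6 → (0x2ab4b830>>6)&0x3ff = 0x2e0
opcode:6 @ bit 0 → (0x2ab4b830>>0)&0x3f = 0x30
type signed 8b, MSB=1: 171 - 256 = -85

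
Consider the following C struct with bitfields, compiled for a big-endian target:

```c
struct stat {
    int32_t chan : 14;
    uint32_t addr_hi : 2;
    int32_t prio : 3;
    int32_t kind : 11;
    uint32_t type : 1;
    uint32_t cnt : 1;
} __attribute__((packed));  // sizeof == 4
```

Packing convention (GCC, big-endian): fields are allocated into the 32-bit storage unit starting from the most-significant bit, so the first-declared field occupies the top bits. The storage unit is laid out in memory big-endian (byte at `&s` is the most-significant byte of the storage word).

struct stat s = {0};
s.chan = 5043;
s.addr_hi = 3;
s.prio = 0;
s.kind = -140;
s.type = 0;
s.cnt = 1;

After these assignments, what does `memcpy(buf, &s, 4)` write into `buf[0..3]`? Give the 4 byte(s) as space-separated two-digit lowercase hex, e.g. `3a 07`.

4e cf 1d d1

chan (14b) val=5043 bits=0x13b3 at bit 18: 0x4ecc0000
addr_hi (2b) val=3 bits=0x3 at bit 16: 0x4ecf0000
prio (3b) val=0 bits=0x0 at bit 13: 0x4ecf0000
kind (11b) val=-140 bits=0x774 at bit 2: 0x4ecf1dd0
type (1b) val=0 bits=0x0 at bit 1: 0x4ecf1dd0
cnt (1b) val=1 bits=0x1 at bit 0: 0x4ecf1dd1
word = 0x4ecf1dd1 → big-endian bytes:
  [0]=0x4e  [1]=0xcf  [2]=0x1d  [3]=0xd1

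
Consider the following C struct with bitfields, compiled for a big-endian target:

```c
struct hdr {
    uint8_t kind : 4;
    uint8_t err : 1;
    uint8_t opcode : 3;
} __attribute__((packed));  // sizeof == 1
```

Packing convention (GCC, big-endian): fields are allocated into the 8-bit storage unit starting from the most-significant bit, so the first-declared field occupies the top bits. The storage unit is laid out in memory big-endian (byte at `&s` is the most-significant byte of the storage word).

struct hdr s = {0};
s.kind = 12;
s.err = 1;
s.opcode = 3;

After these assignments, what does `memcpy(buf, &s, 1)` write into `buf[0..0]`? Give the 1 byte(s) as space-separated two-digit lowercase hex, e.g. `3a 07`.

kind:4 = 12 → 0xc << 4 → word 0xc0
err:1 = 1 → 0x1 << 3 → word 0xc8
opcode:3 = 3 → 0x3 << 0 → word 0xcb
word = 0xcb → big-endian bytes:
  [0]=0xcb

cb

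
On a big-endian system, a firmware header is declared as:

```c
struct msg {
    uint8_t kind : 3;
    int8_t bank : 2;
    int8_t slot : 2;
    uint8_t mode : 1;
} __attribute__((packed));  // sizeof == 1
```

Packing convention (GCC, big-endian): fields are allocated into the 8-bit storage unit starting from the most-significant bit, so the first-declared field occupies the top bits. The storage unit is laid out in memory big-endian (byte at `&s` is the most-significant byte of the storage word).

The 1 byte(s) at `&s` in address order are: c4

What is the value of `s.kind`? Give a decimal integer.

6

[0]=0xc4 (big-endian) → word 0xc4
kind [5+:3] = (word>>5) & 0x7 = 6  ←
bank [3+:2] = (word>>3) & 0x3 = 0
slot [1+:2] = (word>>1) & 0x3 = 2
mode [0+:1] = (word>>0) & 0x1 = 0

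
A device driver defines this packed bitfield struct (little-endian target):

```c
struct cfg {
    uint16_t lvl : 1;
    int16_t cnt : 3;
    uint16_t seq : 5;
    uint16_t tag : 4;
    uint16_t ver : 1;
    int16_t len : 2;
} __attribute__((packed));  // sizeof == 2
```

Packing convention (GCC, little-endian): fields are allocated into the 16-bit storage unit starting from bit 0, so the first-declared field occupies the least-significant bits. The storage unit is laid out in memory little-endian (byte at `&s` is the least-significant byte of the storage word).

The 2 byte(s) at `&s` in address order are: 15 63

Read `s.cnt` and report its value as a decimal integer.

[0]=0x15 [1]=0x63 (little-endian) → word 0x6315
lvl [0+:1] = (word>>0) & 0x1 = 1
cnt [1+:3] = (word>>1) & 0x7 = 2  ←
seq [4+:5] = (word>>4) & 0x1f = 17
tag [9+:4] = (word>>9) & 0xf = 1
ver [13+:1] = (word>>13) & 0x1 = 1
len [14+:2] = (word>>14) & 0x3 = 1
cnt signed 3b, MSB=0: value = 2

2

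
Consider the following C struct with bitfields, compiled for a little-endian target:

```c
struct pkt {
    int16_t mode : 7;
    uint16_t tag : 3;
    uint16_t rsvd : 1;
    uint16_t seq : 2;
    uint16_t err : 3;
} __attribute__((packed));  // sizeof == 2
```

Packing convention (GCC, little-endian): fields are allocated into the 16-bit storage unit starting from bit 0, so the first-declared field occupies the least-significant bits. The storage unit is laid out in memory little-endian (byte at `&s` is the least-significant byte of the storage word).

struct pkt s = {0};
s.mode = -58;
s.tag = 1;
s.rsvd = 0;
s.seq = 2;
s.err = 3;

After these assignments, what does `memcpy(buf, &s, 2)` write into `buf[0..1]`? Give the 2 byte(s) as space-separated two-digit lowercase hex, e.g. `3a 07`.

mode:7 = -58 → 0x46 << 0 → word 0x0046
tag:3 = 1 → 0x1 << 7 → word 0x00c6
rsvd:1 = 0 → 0x0 << 10 → word 0x00c6
seq:2 = 2 → 0x2 << 11 → word 0x10c6
err:3 = 3 → 0x3 << 13 → word 0x70c6
word = 0x70c6 → little-endian bytes:
  [0]=0xc6  [1]=0x70

c6 70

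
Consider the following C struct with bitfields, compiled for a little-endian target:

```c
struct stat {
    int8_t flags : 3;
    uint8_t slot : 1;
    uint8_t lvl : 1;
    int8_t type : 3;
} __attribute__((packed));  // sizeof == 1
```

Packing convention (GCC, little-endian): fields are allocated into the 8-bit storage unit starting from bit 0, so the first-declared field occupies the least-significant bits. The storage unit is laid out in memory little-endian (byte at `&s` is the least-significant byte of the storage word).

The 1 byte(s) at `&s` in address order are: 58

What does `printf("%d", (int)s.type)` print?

[0]=0x58 (little-endian) → word 0x58
flags:3 @ bit 0 → (0x58>>0)&0x7 = 0x0
slot:1 @ bit 3 → (0x58>>3)&0x1 = 0x1
lvl:1 @ bit 4 → (0x58>>4)&0x1 = 0x1
type:3 @ bit 5 → (0x58>>5)&0x7 = 0x2  ←
type signed 3b, MSB=0: value = 2

2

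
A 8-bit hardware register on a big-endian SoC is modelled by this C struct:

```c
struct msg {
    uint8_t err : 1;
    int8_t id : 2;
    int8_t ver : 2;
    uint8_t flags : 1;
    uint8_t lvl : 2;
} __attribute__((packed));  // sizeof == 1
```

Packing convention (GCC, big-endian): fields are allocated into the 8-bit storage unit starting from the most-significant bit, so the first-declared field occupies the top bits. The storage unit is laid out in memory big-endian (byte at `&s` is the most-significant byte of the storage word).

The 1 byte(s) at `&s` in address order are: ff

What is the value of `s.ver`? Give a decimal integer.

-1

[0]=0xff (big-endian) → word 0xff
err:1 @ bit 7 → (0xff>>7)&0x1 = 0x1
id:2 @ bit 5 → (0xff>>5)&0x3 = 0x3
ver:2 @ bit 3 → (0xff>>3)&0x3 = 0x3  ←
flags:1 @ bit 2 → (0xff>>2)&0x1 = 0x1
lvl:2 @ bit 0 → (0xff>>0)&0x3 = 0x3
ver signed 2b, MSB=1: 3 - 4 = -1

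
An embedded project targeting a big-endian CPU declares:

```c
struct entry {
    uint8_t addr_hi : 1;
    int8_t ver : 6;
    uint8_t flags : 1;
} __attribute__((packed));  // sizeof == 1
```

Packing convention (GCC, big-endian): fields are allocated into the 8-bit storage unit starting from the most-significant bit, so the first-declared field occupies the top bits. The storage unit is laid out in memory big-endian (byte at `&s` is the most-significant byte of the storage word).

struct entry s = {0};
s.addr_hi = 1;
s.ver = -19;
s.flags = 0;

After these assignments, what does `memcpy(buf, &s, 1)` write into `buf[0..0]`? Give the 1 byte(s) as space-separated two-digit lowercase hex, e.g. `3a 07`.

addr_hi (1b) val=1 bits=0x1 at bit 7: 0x80
ver (6b) val=-19 bits=0x2d at bit 1: 0xda
flags (1b) val=0 bits=0x0 at bit 0: 0xda
word = 0xda → big-endian bytes:
  [0]=0xda

da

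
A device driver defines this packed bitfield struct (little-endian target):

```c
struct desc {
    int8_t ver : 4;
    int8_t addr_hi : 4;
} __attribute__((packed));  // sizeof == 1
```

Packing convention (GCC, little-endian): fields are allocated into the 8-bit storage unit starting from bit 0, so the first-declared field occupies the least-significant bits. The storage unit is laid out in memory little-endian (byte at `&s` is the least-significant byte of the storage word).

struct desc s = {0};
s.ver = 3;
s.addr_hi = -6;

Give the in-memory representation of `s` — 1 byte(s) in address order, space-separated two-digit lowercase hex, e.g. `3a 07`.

a3

ver:4 = 3 → 0x3 << 0 → word 0x03
addr_hi:4 = -6 → 0xa << 4 → word 0xa3
word = 0xa3 → little-endian bytes:
  [0]=0xa3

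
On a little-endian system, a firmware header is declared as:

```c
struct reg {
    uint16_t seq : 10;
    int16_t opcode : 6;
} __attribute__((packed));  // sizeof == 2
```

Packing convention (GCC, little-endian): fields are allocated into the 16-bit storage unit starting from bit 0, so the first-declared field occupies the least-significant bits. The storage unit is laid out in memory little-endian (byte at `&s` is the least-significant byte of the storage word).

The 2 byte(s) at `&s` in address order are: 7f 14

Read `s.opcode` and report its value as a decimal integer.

[0]=0x7f [1]=0x14 (little-endian) → word 0x147f
seq [0+:10] = (word>>0) & 0x3ff = 127
opcode [10+:6] = (word>>10) & 0x3f = 5  ←
opcode signed 6b, MSB=0: value = 5

5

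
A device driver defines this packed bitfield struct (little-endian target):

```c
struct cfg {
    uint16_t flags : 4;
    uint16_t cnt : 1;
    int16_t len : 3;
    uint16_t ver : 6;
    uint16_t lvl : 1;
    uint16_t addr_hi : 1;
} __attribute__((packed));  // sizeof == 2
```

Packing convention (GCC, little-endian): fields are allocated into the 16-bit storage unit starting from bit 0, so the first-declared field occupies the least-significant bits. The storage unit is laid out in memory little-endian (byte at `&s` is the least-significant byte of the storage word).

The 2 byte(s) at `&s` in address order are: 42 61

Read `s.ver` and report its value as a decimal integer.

33

[0]=0x42 [1]=0x61 (little-endian) → word 0x6142
flags:4 @ bit 0 → (0x6142>>0)&0xf = 0x2
cnt:1 @ bit 4 → (0x6142>>4)&0x1 = 0x0
len:3 @ bit 5 → (0x6142>>5)&0x7 = 0x2
ver:6 @ bit 8 → (0x6142>>8)&0x3f = 0x21  ←
lvl:1 @ bit 14 → (0x6142>>14)&0x1 = 0x1
addr_hi:1 @ bit 15 → (0x6142>>15)&0x1 = 0x0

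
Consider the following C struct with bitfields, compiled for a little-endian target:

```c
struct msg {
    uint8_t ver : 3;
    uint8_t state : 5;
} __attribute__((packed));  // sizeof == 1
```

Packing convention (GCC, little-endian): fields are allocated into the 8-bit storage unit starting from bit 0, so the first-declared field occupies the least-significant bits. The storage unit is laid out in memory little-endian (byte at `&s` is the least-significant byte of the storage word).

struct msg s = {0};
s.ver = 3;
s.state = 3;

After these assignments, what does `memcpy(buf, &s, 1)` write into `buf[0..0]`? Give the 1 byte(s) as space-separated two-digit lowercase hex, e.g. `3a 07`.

[0+:3] ver=3 & 0x7 = 0x3; word=0x03
[3+:5] state=3 & 0x1f = 0x3; word=0x1b
word = 0x1b → little-endian bytes:
  [0]=0x1b

1b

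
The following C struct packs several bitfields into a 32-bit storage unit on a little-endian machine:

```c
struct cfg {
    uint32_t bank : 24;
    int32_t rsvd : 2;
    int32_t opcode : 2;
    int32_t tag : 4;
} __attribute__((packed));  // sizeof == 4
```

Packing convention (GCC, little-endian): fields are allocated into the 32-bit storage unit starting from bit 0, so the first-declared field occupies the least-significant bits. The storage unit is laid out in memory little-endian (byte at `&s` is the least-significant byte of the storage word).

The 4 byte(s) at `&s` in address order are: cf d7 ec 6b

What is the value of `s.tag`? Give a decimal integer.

[0]=0xcf [1]=0xd7 [2]=0xec [3]=0x6b (little-endian) → word 0x6becd7cf
bank:24 @ bit 0 → (0x6becd7cf>>0)&0xffffff = 0xecd7cf
rsvd:2 @ bit 24 → (0x6becd7cf>>24)&0x3 = 0x3
opcode:2 @ bit 26 → (0x6becd7cf>>26)&0x3 = 0x2
tag:4 @ bit 28 → (0x6becd7cf>>28)&0xf = 0x6  ←
tag signed 4b, MSB=0: value = 6

6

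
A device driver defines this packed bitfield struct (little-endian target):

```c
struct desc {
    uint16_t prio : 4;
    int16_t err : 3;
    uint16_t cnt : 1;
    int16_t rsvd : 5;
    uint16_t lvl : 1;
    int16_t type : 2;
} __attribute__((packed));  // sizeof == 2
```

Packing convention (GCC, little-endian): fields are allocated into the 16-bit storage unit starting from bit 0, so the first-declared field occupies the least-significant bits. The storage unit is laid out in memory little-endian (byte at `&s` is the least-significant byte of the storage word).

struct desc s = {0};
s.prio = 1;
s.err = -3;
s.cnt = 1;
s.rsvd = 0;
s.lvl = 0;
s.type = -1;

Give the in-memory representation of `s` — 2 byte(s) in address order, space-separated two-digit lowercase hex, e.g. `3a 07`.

[0+:4] prio=1 & 0xf = 0x1; word=0x0001
[4+:3] err=-3 & 0x7 = 0x5; word=0x0051
[7+:1] cnt=1 & 0x1 = 0x1; word=0x00d1
[8+:5] rsvd=0 & 0x1f = 0x0; word=0x00d1
[13+:1] lvl=0 & 0x1 = 0x0; word=0x00d1
[14+:2] type=-1 & 0x3 = 0x3; word=0xc0d1
word = 0xc0d1 → little-endian bytes:
  [0]=0xd1  [1]=0xc0

d1 c0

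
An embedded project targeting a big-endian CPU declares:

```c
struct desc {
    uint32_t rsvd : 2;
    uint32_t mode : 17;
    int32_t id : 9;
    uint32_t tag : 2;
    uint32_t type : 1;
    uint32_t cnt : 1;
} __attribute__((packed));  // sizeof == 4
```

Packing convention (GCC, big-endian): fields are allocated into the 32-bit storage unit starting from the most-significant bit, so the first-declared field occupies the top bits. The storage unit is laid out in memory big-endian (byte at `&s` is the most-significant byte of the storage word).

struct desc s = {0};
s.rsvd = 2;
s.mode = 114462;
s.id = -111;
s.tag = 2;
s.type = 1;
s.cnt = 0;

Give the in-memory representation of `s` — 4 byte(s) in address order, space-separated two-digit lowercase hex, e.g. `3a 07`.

[30+:2] rsvd=2 & 0x3 = 0x2; word=0x80000000
[13+:17] mode=114462 & 0x1ffff = 0x1bf1e; word=0xb7e3c000
[4+:9] id=-111 & 0x1ff = 0x191; word=0xb7e3d910
[2+:2] tag=2 & 0x3 = 0x2; word=0xb7e3d918
[1+:1] type=1 & 0x1 = 0x1; word=0xb7e3d91a
[0+:1] cnt=0 & 0x1 = 0x0; word=0xb7e3d91a
word = 0xb7e3d91a → big-endian bytes:
  [0]=0xb7  [1]=0xe3  [2]=0xd9  [3]=0x1a

b7 e3 d9 1a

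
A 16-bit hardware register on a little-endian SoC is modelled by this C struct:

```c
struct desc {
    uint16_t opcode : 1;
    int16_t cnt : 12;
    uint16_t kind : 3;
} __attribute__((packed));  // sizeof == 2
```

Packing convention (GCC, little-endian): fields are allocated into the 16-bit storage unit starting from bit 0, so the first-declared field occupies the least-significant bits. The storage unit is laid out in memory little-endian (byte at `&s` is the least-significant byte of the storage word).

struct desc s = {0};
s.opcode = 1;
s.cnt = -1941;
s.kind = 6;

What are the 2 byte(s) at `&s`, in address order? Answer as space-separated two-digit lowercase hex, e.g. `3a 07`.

[0+:1] opcode=1 & 0x1 = 0x1; word=0x0001
[1+:12] cnt=-1941 & 0xfff = 0x86b; word=0x10d7
[13+:3] kind=6 & 0x7 = 0x6; word=0xd0d7
word = 0xd0d7 → little-endian bytes:
  [0]=0xd7  [1]=0xd0

d7 d0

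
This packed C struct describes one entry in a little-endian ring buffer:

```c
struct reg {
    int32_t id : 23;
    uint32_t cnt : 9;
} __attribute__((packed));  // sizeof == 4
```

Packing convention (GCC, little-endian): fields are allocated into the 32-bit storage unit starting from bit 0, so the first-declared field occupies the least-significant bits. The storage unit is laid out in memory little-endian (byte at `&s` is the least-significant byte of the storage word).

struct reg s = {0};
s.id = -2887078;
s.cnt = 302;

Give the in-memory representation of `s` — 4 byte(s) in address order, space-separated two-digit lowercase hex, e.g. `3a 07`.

5a f2 53 97

id (23b) val=-2887078 bits=0x53f25a at bit 0: 0x0053f25a
cnt (9b) val=302 bits=0x12e at bit 23: 0x9753f25a
word = 0x9753f25a → little-endian bytes:
  [0]=0x5a  [1]=0xf2  [2]=0x53  [3]=0x97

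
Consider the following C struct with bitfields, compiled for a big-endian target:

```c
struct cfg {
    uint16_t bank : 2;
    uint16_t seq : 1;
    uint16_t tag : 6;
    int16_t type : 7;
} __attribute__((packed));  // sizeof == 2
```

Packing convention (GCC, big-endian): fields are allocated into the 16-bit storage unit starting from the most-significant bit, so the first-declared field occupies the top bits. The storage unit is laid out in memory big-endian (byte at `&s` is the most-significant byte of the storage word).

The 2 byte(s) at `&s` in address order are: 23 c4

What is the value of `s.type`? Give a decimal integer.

[0]=0x23 [1]=0xc4 (big-endian) → word 0x23c4
bank [14+:2] = (word>>14) & 0x3 = 0
seq [13+:1] = (word>>13) & 0x1 = 1
tag [7+:6] = (word>>7) & 0x3f = 7
type [0+:7] = (word>>0) & 0x7f = 68  ←
type signed 7b, MSB=1: 68 - 128 = -60

-60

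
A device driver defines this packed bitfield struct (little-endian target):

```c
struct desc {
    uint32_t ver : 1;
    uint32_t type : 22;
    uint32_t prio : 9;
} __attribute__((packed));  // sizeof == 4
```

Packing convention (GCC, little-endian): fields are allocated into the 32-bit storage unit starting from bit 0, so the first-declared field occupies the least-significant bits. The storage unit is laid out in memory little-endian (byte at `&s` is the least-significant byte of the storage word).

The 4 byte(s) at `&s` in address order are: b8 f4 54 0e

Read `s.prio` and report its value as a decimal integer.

[0]=0xb8 [1]=0xf4 [2]=0x54 [3]=0x0e (little-endian) → word 0x0e54f4b8
ver [0+:1] = (word>>0) & 0x1 = 0
type [1+:22] = (word>>1) & 0x3fffff = 2783836
prio [23+:9] = (word>>23) & 0x1ff = 28  ←

28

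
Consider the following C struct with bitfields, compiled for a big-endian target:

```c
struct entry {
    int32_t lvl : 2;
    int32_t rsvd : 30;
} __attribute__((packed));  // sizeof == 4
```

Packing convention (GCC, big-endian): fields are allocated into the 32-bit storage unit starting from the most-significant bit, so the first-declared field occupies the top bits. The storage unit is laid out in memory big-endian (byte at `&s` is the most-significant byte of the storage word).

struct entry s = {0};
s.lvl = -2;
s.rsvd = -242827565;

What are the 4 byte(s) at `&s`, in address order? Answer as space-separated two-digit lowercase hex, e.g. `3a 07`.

b1 86 be d3

[30+:2] lvl=-2 & 0x3 = 0x2; word=0x80000000
[0+:30] rsvd=-242827565 & 0x3fffffff = 0x3186bed3; word=0xb186bed3
word = 0xb186bed3 → big-endian bytes:
  [0]=0xb1  [1]=0x86  [2]=0xbe  [3]=0xd3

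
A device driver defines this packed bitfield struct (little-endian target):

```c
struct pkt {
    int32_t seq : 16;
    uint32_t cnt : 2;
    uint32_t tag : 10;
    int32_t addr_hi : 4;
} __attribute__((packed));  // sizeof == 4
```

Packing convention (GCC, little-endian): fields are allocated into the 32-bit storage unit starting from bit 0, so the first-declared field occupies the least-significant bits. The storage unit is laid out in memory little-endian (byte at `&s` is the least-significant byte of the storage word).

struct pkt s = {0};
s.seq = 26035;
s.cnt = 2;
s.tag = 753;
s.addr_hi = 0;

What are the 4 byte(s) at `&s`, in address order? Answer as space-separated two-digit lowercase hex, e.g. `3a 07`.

b3 65 c6 0b

seq (16b) val=26035 bits=0x65b3 at bit 0: 0x000065b3
cnt (2b) val=2 bits=0x2 at bit 16: 0x000265b3
tag (10b) val=753 bits=0x2f1 at bit 18: 0x0bc665b3
addr_hi (4b) val=0 bits=0x0 at bit 28: 0x0bc665b3
word = 0x0bc665b3 → little-endian bytes:
  [0]=0xb3  [1]=0x65  [2]=0xc6  [3]=0x0b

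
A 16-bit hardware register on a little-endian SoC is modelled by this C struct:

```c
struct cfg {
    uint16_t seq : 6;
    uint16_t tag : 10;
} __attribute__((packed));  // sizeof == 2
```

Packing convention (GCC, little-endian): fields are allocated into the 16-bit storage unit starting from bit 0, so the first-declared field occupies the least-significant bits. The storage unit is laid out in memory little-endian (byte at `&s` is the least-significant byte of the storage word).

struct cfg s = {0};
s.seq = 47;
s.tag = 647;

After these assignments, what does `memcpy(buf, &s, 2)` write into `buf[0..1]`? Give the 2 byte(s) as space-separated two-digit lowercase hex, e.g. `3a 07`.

seq:6 = 47 → 0x2f << 0 → word 0x002f
tag:10 = 647 → 0x287 << 6 → word 0xa1ef
word = 0xa1ef → little-endian bytes:
  [0]=0xef  [1]=0xa1

ef a1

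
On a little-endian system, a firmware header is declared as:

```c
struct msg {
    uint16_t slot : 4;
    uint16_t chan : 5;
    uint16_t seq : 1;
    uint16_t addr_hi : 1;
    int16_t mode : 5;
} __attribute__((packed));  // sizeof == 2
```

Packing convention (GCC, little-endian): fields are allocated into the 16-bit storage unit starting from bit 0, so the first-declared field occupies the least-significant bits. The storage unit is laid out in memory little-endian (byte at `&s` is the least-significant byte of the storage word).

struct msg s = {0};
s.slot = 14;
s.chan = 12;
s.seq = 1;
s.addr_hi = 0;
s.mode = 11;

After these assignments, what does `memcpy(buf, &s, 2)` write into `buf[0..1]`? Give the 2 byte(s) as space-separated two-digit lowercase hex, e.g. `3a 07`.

ce 5a

[0+:4] slot=14 & 0xf = 0xe; word=0x000e
[4+:5] chan=12 & 0x1f = 0xc; word=0x00ce
[9+:1] seq=1 & 0x1 = 0x1; word=0x02ce
[10+:1] addr_hi=0 & 0x1 = 0x0; word=0x02ce
[11+:5] mode=11 & 0x1f = 0xb; word=0x5ace
word = 0x5ace → little-endian bytes:
  [0]=0xce  [1]=0x5a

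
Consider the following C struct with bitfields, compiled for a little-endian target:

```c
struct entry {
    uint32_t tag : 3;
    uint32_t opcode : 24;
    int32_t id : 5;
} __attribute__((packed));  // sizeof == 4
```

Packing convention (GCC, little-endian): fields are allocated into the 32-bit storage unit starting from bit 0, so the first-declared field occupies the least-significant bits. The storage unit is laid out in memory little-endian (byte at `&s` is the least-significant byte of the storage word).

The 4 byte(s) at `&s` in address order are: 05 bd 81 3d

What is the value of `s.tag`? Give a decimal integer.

[0]=0x05 [1]=0xbd [2]=0x81 [3]=0x3d (little-endian) → word 0x3d81bd05
tag [0+:3] = (word>>0) & 0x7 = 5  ←
opcode [3+:24] = (word>>3) & 0xffffff = 11548576
id [27+:5] = (word>>27) & 0x1f = 7

5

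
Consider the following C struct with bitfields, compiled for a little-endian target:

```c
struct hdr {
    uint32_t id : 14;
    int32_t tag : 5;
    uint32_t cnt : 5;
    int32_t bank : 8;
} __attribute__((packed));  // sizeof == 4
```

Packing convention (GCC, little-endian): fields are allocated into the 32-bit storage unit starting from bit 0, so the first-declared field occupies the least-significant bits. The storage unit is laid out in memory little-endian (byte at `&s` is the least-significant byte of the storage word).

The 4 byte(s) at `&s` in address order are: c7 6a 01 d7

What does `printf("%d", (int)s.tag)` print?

[0]=0xc7 [1]=0x6a [2]=0x01 [3]=0xd7 (little-endian) → word 0xd7016ac7
id:14 @ bit 0 → (0xd7016ac7>>0)&0x3fff = 0x2ac7
tag:5 @ bit 14 → (0xd7016ac7>>14)&0x1f = 0x5  ←
cnt:5 @ bit 19 → (0xd7016ac7>>19)&0x1f = 0x0
bank:8 @ bit 24 → (0xd7016ac7>>24)&0xff = 0xd7
tag signed 5b, MSB=0: value = 5

5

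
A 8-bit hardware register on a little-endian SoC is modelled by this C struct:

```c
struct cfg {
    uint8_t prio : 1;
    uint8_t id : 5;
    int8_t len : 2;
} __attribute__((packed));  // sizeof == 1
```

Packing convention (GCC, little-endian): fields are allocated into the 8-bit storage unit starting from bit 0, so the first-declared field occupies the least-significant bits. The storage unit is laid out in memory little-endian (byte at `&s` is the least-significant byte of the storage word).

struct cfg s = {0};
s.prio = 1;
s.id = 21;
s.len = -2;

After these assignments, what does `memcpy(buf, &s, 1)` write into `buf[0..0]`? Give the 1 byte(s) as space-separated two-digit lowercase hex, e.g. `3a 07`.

ab

prio:1 = 1 → 0x1 << 0 → word 0x01
id:5 = 21 → 0x15 << 1 → word 0x2b
len:2 = -2 → 0x2 << 6 → word 0xab
word = 0xab → little-endian bytes:
  [0]=0xab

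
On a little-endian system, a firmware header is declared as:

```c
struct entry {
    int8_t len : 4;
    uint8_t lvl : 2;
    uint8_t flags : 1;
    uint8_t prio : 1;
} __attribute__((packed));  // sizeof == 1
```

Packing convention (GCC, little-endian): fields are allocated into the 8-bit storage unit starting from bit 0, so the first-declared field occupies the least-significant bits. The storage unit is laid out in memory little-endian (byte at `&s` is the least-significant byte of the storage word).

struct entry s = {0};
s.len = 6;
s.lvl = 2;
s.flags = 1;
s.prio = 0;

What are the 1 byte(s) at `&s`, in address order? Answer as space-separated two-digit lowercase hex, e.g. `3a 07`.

66

[0+:4] len=6 & 0xf = 0x6; word=0x06
[4+:2] lvl=2 & 0x3 = 0x2; word=0x26
[6+:1] flags=1 & 0x1 = 0x1; word=0x66
[7+:1] prio=0 & 0x1 = 0x0; word=0x66
word = 0x66 → little-endian bytes:
  [0]=0x66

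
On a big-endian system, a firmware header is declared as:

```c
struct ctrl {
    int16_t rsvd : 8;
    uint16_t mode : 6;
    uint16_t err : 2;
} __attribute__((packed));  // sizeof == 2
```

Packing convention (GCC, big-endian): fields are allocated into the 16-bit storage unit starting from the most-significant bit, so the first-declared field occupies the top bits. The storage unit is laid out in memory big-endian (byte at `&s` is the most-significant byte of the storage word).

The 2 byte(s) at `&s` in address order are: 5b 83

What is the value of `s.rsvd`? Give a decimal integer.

[0]=0x5b [1]=0x83 (big-endian) → word 0x5b83
rsvd [8+:8] = (word>>8) & 0xff = 91  ←
mode [2+:6] = (word>>2) & 0x3f = 32
err [0+:2] = (word>>0) & 0x3 = 3
rsvd signed 8b, MSB=0: value = 91

91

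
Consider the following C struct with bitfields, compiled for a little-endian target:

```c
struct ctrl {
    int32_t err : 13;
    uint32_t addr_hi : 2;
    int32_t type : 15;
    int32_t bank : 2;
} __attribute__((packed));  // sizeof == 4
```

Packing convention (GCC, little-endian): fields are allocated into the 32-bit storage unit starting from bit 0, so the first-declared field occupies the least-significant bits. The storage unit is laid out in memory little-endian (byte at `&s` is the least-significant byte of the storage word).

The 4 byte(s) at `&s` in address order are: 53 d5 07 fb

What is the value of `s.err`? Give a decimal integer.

-2733

[0]=0x53 [1]=0xd5 [2]=0x07 [3]=0xfb (little-endian) → word 0xfb07d553
err [0+:13] = (word>>0) & 0x1fff = 5459  ←
addr_hi [13+:2] = (word>>13) & 0x3 = 2
type [15+:15] = (word>>15) & 0x7fff = 30223
bank [30+:2] = (word>>30) & 0x3 = 3
err signed 13b, MSB=1: 5459 - 8192 = -2733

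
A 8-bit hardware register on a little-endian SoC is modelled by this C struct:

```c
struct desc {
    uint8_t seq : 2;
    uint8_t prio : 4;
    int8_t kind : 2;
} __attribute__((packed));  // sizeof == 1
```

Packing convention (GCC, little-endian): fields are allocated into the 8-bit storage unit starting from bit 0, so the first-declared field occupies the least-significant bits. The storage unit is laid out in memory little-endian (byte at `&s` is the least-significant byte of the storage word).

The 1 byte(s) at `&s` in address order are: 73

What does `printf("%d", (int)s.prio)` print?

[0]=0x73 (little-endian) → word 0x73
seq [0+:2] = (word>>0) & 0x3 = 3
prio [2+:4] = (word>>2) & 0xf = 12  ←
kind [6+:2] = (word>>6) & 0x3 = 1

12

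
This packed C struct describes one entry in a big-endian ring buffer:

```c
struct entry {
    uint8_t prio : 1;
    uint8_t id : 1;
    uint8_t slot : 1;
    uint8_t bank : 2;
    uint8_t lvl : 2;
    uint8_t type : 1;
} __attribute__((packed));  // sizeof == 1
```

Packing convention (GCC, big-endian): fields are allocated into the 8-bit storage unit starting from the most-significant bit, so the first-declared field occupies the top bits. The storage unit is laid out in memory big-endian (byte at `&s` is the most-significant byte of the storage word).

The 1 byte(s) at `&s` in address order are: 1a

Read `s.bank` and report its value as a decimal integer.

[0]=0x1a (big-endian) → word 0x1a
prio [7+:1] = (word>>7) & 0x1 = 0
id [6+:1] = (word>>6) & 0x1 = 0
slot [5+:1] = (word>>5) & 0x1 = 0
bank [3+:2] = (word>>3) & 0x3 = 3  ←
lvl [1+:2] = (word>>1) & 0x3 = 1
type [0+:1] = (word>>0) & 0x1 = 0

3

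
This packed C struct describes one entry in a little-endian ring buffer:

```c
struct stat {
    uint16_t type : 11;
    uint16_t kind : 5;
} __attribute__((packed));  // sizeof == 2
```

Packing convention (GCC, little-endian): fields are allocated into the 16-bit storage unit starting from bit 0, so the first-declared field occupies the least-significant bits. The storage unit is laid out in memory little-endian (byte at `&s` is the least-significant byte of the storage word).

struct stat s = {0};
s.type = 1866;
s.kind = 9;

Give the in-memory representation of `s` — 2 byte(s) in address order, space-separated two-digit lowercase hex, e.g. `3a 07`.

4a 4f

[0+:11] type=1866 & 0x7ff = 0x74a; word=0x074a
[11+:5] kind=9 & 0x1f = 0x9; word=0x4f4a
word = 0x4f4a → little-endian bytes:
  [0]=0x4a  [1]=0x4f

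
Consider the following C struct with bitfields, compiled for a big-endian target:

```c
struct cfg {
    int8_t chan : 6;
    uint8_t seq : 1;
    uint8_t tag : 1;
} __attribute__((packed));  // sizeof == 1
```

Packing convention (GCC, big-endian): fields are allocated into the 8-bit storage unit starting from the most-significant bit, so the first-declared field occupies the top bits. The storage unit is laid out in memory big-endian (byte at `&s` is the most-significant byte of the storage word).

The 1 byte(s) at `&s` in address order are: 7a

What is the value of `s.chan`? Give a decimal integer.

[0]=0x7a (big-endian) → word 0x7a
chan [2+:6] = (word>>2) & 0x3f = 30  ←
seq [1+:1] = (word>>1) & 0x1 = 1
tag [0+:1] = (word>>0) & 0x1 = 0
chan signed 6b, MSB=0: value = 30

30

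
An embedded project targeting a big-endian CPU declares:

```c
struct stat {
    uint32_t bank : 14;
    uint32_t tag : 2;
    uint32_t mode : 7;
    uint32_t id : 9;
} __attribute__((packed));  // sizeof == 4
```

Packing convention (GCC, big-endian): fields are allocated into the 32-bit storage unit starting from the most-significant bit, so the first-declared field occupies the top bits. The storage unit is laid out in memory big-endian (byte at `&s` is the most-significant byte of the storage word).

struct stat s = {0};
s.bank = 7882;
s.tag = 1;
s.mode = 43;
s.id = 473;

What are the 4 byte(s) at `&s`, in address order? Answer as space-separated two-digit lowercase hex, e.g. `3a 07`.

7b 29 57 d9

bank:14 = 7882 → 0x1eca << 18 → word 0x7b280000
tag:2 = 1 → 0x1 << 16 → word 0x7b290000
mode:7 = 43 → 0x2b << 9 → word 0x7b295600
id:9 = 473 → 0x1d9 << 0 → word 0x7b2957d9
word = 0x7b2957d9 → big-endian bytes:
  [0]=0x7b  [1]=0x29  [2]=0x57  [3]=0xd9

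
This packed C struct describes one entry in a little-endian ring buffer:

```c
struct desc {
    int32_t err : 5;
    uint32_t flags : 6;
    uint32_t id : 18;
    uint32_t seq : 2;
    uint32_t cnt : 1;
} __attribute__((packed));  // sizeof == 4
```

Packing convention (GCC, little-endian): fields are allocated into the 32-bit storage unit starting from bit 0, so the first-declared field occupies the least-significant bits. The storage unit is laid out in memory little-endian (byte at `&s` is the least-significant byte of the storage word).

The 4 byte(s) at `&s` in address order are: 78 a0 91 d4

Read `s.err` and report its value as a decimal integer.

-8

[0]=0x78 [1]=0xa0 [2]=0x91 [3]=0xd4 (little-endian) → word 0xd491a078
err [0+:5] = (word>>0) & 0x1f = 24  ←
flags [5+:6] = (word>>5) & 0x3f = 3
id [11+:18] = (word>>11) & 0x3ffff = 168500
seq [29+:2] = (word>>29) & 0x3 = 2
cnt [31+:1] = (word>>31) & 0x1 = 1
err signed 5b, MSB=1: 24 - 32 = -8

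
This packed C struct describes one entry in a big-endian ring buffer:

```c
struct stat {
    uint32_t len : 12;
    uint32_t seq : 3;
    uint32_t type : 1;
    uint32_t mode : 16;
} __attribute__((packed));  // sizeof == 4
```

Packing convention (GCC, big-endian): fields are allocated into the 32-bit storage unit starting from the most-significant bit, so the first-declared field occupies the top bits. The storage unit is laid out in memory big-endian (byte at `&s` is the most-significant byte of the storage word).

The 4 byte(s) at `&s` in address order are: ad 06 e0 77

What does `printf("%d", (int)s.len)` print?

[0]=0xad [1]=0x06 [2]=0xe0 [3]=0x77 (big-endian) → word 0xad06e077
len:12 @ bit 20 → (0xad06e077>>20)&0xfff = 0xad0  ←
seq:3 @ bit 17 → (0xad06e077>>17)&0x7 = 0x3
type:1 @ bit 16 → (0xad06e077>>16)&0x1 = 0x0
mode:16 @ bit 0 → (0xad06e077>>0)&0xffff = 0xe077

2768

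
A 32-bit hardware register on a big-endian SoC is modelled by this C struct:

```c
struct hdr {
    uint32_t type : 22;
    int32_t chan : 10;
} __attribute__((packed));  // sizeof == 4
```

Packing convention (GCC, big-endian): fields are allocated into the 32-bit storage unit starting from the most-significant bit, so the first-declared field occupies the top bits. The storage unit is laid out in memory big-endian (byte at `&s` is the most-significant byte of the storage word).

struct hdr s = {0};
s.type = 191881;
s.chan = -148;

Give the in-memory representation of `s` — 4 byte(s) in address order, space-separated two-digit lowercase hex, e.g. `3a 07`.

type (22b) val=191881 bits=0x2ed89 at bit 10: 0x0bb62400
chan (10b) val=-148 bits=0x36c at bit 0: 0x0bb6276c
word = 0x0bb6276c → big-endian bytes:
  [0]=0x0b  [1]=0xb6  [2]=0x27  [3]=0x6c

0b b6 27 6c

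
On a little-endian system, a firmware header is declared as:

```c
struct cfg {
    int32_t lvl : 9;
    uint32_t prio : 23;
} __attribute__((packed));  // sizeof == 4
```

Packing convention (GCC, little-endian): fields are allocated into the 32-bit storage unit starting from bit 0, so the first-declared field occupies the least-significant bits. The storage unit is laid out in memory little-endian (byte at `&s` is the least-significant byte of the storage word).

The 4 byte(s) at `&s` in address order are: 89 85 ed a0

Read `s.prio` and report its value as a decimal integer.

[0]=0x89 [1]=0x85 [2]=0xed [3]=0xa0 (little-endian) → word 0xa0ed8589
lvl:9 @ bit 0 → (0xa0ed8589>>0)&0x1ff = 0x189
prio:23 @ bit 9 → (0xa0ed8589>>9)&0x7fffff = 0x5076c2  ←

5273282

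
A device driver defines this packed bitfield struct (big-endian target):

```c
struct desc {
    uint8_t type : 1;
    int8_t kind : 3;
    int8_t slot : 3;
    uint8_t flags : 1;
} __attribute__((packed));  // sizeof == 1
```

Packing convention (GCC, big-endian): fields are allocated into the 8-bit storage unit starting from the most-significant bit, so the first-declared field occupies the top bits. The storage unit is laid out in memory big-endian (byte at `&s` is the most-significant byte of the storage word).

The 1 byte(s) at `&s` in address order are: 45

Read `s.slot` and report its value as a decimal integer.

2

[0]=0x45 (big-endian) → word 0x45
type [7+:1] = (word>>7) & 0x1 = 0
kind [4+:3] = (word>>4) & 0x7 = 4
slot [1+:3] = (word>>1) & 0x7 = 2  ←
flags [0+:1] = (word>>0) & 0x1 = 1
slot signed 3b, MSB=0: value = 2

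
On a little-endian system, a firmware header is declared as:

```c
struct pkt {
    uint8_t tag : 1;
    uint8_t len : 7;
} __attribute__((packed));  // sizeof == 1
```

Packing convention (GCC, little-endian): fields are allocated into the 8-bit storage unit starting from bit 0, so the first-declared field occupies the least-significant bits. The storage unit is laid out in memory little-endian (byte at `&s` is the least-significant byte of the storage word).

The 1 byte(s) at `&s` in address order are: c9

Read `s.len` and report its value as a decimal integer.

100

[0]=0xc9 (little-endian) → word 0xc9
tag [0+:1] = (word>>0) & 0x1 = 1
len [1+:7] = (word>>1) & 0x7f = 100  ←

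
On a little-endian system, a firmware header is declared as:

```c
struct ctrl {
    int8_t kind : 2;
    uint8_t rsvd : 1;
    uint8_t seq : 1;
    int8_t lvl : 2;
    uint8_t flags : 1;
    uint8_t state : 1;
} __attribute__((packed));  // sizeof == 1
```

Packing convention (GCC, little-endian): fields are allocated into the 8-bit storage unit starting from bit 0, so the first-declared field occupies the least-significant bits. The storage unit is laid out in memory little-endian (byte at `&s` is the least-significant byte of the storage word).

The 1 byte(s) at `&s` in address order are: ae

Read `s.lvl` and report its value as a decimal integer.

[0]=0xae (little-endian) → word 0xae
kind:2 @ bit 0 → (0xae>>0)&0x3 = 0x2
rsvd:1 @ bit 2 → (0xae>>2)&0x1 = 0x1
seq:1 @ bit 3 → (0xae>>3)&0x1 = 0x1
lvl:2 @ bit 4 → (0xae>>4)&0x3 = 0x2  ←
flags:1 @ bit 6 → (0xae>>6)&0x1 = 0x0
state:1 @ bit 7 → (0xae>>7)&0x1 = 0x1
lvl signed 2b, MSB=1: 2 - 4 = -2

-2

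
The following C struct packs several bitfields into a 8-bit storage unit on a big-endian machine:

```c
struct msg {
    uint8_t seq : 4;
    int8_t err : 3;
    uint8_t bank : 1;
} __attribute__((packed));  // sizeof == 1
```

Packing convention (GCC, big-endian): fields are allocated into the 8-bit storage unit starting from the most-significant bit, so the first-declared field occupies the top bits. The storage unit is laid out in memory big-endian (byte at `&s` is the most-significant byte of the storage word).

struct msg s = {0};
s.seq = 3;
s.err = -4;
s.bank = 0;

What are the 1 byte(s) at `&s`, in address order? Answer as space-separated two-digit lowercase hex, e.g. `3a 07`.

seq (4b) val=3 bits=0x3 at bit 4: 0x30
err (3b) val=-4 bits=0x4 at bit 1: 0x38
bank (1b) val=0 bits=0x0 at bit 0: 0x38
word = 0x38 → big-endian bytes:
  [0]=0x38

38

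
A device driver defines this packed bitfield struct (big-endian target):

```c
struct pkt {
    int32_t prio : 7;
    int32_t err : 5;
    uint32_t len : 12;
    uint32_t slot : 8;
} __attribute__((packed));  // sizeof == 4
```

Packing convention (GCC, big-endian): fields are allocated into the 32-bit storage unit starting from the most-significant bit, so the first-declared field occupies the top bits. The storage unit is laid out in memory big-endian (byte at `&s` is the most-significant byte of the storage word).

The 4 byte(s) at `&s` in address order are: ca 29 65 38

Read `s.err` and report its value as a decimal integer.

2

[0]=0xca [1]=0x29 [2]=0x65 [3]=0x38 (big-endian) → word 0xca296538
prio:7 @ bit 25 → (0xca296538>>25)&0x7f = 0x65
err:5 @ bit 20 → (0xca296538>>20)&0x1f = 0x2  ←
len:12 @ bit 8 → (0xca296538>>8)&0xfff = 0x965
slot:8 @ bit 0 → (0xca296538>>0)&0xff = 0x38
err signed 5b, MSB=0: value = 2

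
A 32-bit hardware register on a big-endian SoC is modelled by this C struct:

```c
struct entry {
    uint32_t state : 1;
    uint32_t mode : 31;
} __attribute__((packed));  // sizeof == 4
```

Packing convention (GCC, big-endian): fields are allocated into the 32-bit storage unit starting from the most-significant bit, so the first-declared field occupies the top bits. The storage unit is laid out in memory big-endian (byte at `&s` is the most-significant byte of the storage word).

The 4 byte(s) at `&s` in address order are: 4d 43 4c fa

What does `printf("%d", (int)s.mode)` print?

1296256250

[0]=0x4d [1]=0x43 [2]=0x4c [3]=0xfa (big-endian) → word 0x4d434cfa
state:1 @ bit 31 → (0x4d434cfa>>31)&0x1 = 0x0
mode:31 @ bit 0 → (0x4d434cfa>>0)&0x7fffffff = 0x4d434cfa  ←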